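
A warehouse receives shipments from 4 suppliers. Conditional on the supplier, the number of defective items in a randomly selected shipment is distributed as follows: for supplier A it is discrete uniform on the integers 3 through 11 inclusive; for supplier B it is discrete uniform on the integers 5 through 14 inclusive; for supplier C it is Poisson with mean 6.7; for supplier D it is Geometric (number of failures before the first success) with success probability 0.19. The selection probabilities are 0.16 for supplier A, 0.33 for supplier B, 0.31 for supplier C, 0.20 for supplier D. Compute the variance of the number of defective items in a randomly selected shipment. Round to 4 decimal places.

13.9081

Per component, A: μ=7, E[X²]=55.6667; B: μ=9.5, E[X²]=98.5; C: μ=6.7, E[X²]=51.59; D: μ=4.26316, E[X²]=40.6122.
E[X] = 0.16·7 + 0.33·9.5 + 0.31·6.7 + 0.2·4.26316 = 7.18463.
E[X²] = 0.16·55.6667 + 0.33·98.5 + 0.31·51.59 + 0.2·40.6122 = 65.527.
Var(X) = E[X²] − (E[X])² = 65.527 − 51.6189 = 13.9081.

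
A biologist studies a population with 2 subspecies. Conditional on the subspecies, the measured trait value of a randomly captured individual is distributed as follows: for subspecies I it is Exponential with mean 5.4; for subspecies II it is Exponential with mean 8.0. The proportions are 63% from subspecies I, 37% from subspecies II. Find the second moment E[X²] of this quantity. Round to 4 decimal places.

For each component E[X²] = Var + (mean)², giving I: 58.32; II: 128.
Overall E[X²] = 0.63·58.32 + 0.37·128 = 84.1016.

84.1016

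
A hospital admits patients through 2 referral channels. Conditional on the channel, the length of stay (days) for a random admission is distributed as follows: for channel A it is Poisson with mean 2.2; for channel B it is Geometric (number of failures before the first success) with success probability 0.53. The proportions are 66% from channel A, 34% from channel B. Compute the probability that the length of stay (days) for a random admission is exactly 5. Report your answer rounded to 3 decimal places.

Conditional on each channel, P(X = 5): A: 0.0475866; B: 0.0121553.
By total probability, P(X = 5) = 0.66·0.0475866 + 0.34·0.0121553 = 0.0355399.

0.036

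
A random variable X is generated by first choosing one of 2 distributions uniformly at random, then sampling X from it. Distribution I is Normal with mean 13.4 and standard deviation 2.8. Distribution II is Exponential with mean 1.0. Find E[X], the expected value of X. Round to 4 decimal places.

7.2000

Component means — I: 13.4; II: 1.
E[X] = 0.5·13.4 + 0.5·1 = 7.2.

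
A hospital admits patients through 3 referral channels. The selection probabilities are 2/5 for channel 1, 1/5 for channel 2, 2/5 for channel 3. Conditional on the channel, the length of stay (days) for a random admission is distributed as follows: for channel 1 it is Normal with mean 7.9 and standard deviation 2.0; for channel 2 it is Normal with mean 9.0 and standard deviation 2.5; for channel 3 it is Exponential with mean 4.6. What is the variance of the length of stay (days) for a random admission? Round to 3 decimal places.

Per component, 1: μ=7.9, E[X²]=66.41; 2: μ=9, E[X²]=87.25; 3: μ=4.6, E[X²]=42.32.
E[X] = 0.4·7.9 + 0.2·9 + 0.4·4.6 = 6.8.
E[X²] = 0.4·66.41 + 0.2·87.25 + 0.4·42.32 = 60.942.
Var(X) = E[X²] − (E[X])² = 60.942 − 46.24 = 14.702.

14.702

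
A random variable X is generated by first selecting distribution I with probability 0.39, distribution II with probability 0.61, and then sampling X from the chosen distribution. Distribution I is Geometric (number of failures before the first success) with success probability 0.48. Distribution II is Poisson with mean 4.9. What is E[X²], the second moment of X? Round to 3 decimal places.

18.973

For each component E[X²] = Var + (mean)², giving I: 3.43056; II: 28.91.
Overall E[X²] = 0.39·3.43056 + 0.61·28.91 = 18.973.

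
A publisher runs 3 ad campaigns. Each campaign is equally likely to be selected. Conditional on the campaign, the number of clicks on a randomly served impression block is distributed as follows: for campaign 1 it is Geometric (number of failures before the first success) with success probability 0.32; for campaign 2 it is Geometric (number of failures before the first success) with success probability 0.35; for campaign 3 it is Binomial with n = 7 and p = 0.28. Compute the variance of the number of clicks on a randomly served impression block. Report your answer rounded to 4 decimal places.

4.4648

Per component, 1: μ=2.125, E[X²]=11.1562; 2: μ=1.85714, E[X²]=8.7551; 3: μ=1.96, E[X²]=5.2528.
E[X] = 0.333333·2.125 + 0.333333·1.85714 + 0.333333·1.96 = 1.98071.
E[X²] = 0.333333·11.1562 + 0.333333·8.7551 + 0.333333·5.2528 = 8.38805.
Var(X) = E[X²] − (E[X])² = 8.38805 − 3.92323 = 4.46482.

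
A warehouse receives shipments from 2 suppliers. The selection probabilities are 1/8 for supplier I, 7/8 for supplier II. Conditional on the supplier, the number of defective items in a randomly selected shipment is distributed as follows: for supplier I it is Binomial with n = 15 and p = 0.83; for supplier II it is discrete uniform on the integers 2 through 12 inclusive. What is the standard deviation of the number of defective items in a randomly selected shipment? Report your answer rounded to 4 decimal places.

Per component, I: μ=12.45, E[X²]=157.119; II: μ=7, E[X²]=59.
E[X] = 0.125·12.45 + 0.875·7 = 7.68125.
E[X²] = 0.125·157.119 + 0.875·59 = 71.2649.
Var(X) = E[X²] − (E[X])² = 71.2649 − 59.0016 = 12.2633.
SD(X) = √12.2633 = 3.5019.

3.5019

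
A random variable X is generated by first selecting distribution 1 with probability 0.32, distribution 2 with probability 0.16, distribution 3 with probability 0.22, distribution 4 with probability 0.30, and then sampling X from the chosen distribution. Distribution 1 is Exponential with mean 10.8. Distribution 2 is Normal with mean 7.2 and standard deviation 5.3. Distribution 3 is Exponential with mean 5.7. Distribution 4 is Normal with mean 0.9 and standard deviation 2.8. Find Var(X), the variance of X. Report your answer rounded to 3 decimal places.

66.728

Per component, 1: μ=10.8, E[X²]=233.28; 2: μ=7.2, E[X²]=79.93; 3: μ=5.7, E[X²]=64.98; 4: μ=0.9, E[X²]=8.65.
E[X] = 0.32·10.8 + 0.16·7.2 + 0.22·5.7 + 0.3·0.9 = 6.132.
E[X²] = 0.32·233.28 + 0.16·79.93 + 0.22·64.98 + 0.3·8.65 = 104.329.
Var(X) = E[X²] − (E[X])² = 104.329 − 37.6014 = 66.7276.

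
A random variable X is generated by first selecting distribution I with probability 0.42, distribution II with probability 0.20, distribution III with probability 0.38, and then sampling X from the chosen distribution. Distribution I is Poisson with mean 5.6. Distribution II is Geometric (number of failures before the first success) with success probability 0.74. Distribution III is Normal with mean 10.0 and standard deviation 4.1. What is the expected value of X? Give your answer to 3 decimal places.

6.222

Component means — I: 5.6; II: 0.351351; III: 10.
E[X] = 0.42·5.6 + 0.2·0.351351 + 0.38·10 = 6.22227.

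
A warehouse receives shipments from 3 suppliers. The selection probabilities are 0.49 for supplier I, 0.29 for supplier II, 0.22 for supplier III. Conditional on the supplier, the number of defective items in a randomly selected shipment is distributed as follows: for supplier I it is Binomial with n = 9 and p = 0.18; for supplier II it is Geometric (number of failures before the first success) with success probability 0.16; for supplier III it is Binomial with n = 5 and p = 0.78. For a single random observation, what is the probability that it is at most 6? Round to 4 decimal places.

0.9143

Conditional on each supplier, P(X ≤ 6): I: 0.999843; II: 0.70491; III: 1.
By total probability, P(X ≤ 6) = 0.49·0.999843 + 0.29·0.70491 + 0.22·1 = 0.914347.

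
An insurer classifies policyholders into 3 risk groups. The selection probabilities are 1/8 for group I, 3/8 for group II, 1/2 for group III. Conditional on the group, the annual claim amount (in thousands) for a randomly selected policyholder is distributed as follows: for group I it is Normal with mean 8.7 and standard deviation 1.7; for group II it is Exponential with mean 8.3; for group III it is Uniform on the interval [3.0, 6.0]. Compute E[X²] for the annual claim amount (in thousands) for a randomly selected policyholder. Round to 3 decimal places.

71.990

For each component E[X²] = Var + (mean)², giving I: 78.58; II: 137.78; III: 21.
Overall E[X²] = 0.125·78.58 + 0.375·137.78 + 0.5·21 = 71.99.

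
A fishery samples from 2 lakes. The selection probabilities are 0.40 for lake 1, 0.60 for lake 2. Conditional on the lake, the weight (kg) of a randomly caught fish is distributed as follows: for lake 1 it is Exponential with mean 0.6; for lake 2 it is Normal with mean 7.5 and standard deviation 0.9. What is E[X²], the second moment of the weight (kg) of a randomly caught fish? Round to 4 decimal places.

For each component E[X²] = Var + (mean)², giving 1: 0.72; 2: 57.06.
Overall E[X²] = 0.4·0.72 + 0.6·57.06 = 34.524.

34.5240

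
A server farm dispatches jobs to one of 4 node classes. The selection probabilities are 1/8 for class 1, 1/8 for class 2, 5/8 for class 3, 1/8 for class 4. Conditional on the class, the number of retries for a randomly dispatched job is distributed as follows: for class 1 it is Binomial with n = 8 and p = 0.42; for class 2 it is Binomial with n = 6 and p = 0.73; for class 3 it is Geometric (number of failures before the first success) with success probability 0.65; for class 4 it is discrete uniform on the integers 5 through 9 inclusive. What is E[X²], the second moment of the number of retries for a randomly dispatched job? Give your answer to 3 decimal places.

For each component E[X²] = Var + (mean)², giving 1: 13.2384; 2: 20.367; 3: 1.11834; 4: 51.
Overall E[X²] = 0.125·13.2384 + 0.125·20.367 + 0.625·1.11834 + 0.125·51 = 11.2746.

11.275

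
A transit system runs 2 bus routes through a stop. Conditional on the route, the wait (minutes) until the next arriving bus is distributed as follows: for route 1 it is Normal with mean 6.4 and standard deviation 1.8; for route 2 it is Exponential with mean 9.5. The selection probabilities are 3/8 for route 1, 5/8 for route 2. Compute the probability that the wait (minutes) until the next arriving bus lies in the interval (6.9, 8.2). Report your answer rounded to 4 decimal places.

0.1256

Conditional on each route, P(6.9 < X < 8.2): 1: 0.231936; 2: 0.0618598.
By total probability, P(6.9 < X < 8.2) = 0.375·0.231936 + 0.625·0.0618598 = 0.125638.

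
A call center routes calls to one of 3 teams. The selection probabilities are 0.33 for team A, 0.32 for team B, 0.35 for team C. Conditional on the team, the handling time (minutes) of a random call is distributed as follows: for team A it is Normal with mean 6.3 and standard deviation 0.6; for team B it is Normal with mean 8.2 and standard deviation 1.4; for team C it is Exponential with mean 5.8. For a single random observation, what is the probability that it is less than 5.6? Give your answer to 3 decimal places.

Conditional on each team, P(X < 5.6): A: 0.121673; B: 0.0316454; C: 0.619214.
By total probability, P(X < 5.6) = 0.33·0.121673 + 0.32·0.0316454 + 0.35·0.619214 = 0.267003.

0.267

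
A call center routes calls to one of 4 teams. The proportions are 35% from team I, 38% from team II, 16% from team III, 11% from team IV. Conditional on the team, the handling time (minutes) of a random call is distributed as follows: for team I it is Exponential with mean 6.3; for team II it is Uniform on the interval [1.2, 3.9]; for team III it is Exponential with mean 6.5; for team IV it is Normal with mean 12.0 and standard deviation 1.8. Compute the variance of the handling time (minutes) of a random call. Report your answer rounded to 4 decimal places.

29.5760

Per component, I: μ=6.3, E[X²]=79.38; II: μ=2.55, E[X²]=7.11; III: μ=6.5, E[X²]=84.5; IV: μ=12, E[X²]=147.24.
E[X] = 0.35·6.3 + 0.38·2.55 + 0.16·6.5 + 0.11·12 = 5.534.
E[X²] = 0.35·79.38 + 0.38·7.11 + 0.16·84.5 + 0.11·147.24 = 60.2012.
Var(X) = E[X²] − (E[X])² = 60.2012 − 30.6252 = 29.576.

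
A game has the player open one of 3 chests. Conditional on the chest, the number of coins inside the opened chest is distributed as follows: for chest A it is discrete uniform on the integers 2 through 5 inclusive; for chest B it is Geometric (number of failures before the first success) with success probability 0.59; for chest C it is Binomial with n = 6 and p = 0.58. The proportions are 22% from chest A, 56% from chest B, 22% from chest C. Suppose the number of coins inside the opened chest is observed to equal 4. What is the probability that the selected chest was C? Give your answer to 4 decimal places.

Likelihoods P(X=4 | ·): A: 0.25; B: 0.016672; C: 0.299434.
Posterior ∝ prior × likelihood. Numerator for C: 0.22·0.299434 = 0.0658756.
Normalizing constant: 0.22·0.25 + 0.56·0.016672 + 0.22·0.299434 = 0.130212.
P(C | observation) = 0.0658756 / 0.130212 = 0.505911.

0.5059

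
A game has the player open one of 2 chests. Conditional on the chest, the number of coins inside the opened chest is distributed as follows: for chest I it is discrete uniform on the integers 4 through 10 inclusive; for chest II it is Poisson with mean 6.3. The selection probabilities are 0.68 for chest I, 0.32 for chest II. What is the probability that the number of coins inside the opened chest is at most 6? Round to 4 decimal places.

Conditional on each chest, P(X ≤ 6): I: 0.428571; II: 0.558233.
By total probability, P(X ≤ 6) = 0.68·0.428571 + 0.32·0.558233 = 0.470063.

0.4701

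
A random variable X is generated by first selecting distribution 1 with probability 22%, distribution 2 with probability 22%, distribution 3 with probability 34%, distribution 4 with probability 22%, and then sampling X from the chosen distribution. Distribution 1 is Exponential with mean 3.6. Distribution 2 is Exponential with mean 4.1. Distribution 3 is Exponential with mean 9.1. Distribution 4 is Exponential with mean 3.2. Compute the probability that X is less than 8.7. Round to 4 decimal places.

Conditional on each component, P(X < 8.7): 1: 0.910781; 2: 0.880202; 3: 0.615589; 4: 0.934043.
By total probability, P(X < 8.7) = 0.22·0.910781 + 0.22·0.880202 + 0.34·0.615589 + 0.22·0.934043 = 0.808806.

0.8088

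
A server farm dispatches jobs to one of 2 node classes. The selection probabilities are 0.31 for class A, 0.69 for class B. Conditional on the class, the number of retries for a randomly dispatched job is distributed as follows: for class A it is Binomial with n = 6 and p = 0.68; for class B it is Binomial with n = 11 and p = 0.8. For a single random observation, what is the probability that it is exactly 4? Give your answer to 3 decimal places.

Conditional on each class, P(X = 4): A: 0.328418; B: 0.00173015.
By total probability, P(X = 4) = 0.31·0.328418 + 0.69·0.00173015 = 0.103003.

0.103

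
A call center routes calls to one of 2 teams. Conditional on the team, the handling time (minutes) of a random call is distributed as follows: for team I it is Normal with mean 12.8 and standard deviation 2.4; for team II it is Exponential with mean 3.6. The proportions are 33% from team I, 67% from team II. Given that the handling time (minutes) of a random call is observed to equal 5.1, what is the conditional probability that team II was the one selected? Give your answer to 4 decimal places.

Likelihoods f(5.1 | ·): I: 0.000967197; II: 0.067367.
Posterior ∝ prior × likelihood. Numerator for II: 0.67·0.067367 = 0.0451359.
Normalizing constant: 0.33·0.000967197 + 0.67·0.067367 = 0.045455.
P(II | observation) = 0.0451359 / 0.045455 = 0.992978.

0.9930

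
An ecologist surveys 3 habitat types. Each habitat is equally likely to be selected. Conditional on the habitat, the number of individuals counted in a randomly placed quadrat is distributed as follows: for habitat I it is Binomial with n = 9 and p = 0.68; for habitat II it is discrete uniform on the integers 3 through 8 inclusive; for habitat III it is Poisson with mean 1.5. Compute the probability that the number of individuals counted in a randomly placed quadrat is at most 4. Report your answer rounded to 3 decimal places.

Conditional on each habitat, P(X ≤ 4): I: 0.125185; II: 0.333333; III: 0.981424.
By total probability, P(X ≤ 4) = 0.333333·0.125185 + 0.333333·0.333333 + 0.333333·0.981424 = 0.479981.

0.480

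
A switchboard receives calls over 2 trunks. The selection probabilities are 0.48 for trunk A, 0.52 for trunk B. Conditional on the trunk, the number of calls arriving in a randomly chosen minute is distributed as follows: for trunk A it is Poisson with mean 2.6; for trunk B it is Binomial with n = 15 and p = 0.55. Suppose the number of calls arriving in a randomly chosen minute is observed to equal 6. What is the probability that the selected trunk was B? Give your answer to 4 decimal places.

0.7809

Likelihoods P(X=6 | ·): A: 0.0318671; B: 0.104832.
Posterior ∝ prior × likelihood. Numerator for B: 0.52·0.104832 = 0.0545125.
Normalizing constant: 0.48·0.0318671 + 0.52·0.104832 = 0.0698087.
P(B | observation) = 0.0545125 / 0.0698087 = 0.780884.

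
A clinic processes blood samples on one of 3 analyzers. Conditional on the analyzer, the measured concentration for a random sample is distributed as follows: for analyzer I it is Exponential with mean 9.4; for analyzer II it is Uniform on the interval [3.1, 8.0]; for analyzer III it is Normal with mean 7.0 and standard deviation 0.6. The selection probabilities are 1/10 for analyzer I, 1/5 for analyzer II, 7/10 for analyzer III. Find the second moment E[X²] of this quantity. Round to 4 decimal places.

58.7847

For each component E[X²] = Var + (mean)², giving I: 176.72; II: 32.8033; III: 49.36.
Overall E[X²] = 0.1·176.72 + 0.2·32.8033 + 0.7·49.36 = 58.7847.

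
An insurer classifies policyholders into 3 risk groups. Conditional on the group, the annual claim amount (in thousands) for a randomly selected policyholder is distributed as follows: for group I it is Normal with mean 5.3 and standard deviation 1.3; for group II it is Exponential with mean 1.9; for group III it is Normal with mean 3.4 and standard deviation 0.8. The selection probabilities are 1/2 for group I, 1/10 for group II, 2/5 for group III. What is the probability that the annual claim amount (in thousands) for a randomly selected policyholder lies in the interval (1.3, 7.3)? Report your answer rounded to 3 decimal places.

0.915

Conditional on each group, P(1.3 < X < 7.3): I: 0.936986; II: 0.48304; III: 0.995667.
By total probability, P(1.3 < X < 7.3) = 0.5·0.936986 + 0.1·0.48304 + 0.4·0.995667 = 0.915064.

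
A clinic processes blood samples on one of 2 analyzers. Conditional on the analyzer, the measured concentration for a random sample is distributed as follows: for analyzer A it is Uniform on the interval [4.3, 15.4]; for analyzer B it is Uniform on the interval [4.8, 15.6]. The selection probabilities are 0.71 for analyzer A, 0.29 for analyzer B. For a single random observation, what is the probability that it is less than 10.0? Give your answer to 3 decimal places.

Conditional on each analyzer, P(X < 10.0): A: 0.513514; B: 0.481481.
By total probability, P(X < 10.0) = 0.71·0.513514 + 0.29·0.481481 = 0.504224.

0.504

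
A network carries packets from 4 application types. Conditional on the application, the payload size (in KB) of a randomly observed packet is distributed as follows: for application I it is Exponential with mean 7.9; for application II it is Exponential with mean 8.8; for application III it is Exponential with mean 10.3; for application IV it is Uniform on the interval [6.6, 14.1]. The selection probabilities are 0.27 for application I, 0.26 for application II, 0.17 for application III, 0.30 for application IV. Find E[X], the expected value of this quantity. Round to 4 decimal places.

Component means — I: 7.9; II: 8.8; III: 10.3; IV: 10.35.
E[X] = 0.27·7.9 + 0.26·8.8 + 0.17·10.3 + 0.3·10.35 = 9.277.

9.2770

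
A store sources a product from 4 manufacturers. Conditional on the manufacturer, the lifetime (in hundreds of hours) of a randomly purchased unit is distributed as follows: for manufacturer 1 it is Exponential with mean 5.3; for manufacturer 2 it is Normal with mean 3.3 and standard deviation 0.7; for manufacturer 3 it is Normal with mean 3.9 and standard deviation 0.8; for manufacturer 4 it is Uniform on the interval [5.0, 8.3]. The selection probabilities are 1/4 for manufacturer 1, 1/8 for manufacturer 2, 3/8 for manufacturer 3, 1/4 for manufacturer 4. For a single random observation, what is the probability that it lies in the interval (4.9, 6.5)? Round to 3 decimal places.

0.180

Conditional on each manufacturer, P(4.9 < X < 6.5): 1: 0.103376; 2: 0.0111331; 3: 0.105073; 4: 0.454545.
By total probability, P(4.9 < X < 6.5) = 0.25·0.103376 + 0.125·0.0111331 + 0.375·0.105073 + 0.25·0.454545 = 0.180274.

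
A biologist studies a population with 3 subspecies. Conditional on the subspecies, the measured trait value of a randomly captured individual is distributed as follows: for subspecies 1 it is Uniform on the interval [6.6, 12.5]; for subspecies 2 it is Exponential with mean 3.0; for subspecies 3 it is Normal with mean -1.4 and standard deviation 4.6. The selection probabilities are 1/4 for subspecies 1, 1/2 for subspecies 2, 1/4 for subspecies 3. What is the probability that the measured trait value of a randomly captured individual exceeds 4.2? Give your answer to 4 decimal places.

Conditional on each subspecies, P(X > 4.2): 1: 1; 2: 0.246597; 3: 0.111728.
By total probability, P(X > 4.2) = 0.25·1 + 0.5·0.246597 + 0.25·0.111728 = 0.40123.

0.4012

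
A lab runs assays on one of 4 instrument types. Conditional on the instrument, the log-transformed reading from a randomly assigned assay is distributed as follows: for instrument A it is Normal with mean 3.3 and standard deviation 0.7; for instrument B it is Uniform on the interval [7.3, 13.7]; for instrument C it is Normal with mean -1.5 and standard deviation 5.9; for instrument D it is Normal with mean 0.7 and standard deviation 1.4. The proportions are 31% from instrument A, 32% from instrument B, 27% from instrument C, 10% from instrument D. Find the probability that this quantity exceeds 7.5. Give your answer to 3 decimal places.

Conditional on each instrument, P(X > 7.5): A: 9.86588e-10; B: 0.96875; C: 0.0635767; D: 5.95458e-07.
By total probability, P(X > 7.5) = 0.31·9.86588e-10 + 0.32·0.96875 + 0.27·0.0635767 + 0.1·5.95458e-07 = 0.327166.

0.327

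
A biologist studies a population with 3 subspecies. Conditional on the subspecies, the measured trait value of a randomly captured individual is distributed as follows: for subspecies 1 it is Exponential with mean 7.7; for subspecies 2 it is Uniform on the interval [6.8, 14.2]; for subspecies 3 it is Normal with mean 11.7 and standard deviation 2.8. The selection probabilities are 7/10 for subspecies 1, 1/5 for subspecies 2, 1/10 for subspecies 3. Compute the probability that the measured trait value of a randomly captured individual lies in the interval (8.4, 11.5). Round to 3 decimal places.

0.197

Conditional on each subspecies, P(8.4 < X < 11.5): 1: 0.111327; 2: 0.418919; 3: 0.352244.
By total probability, P(8.4 < X < 11.5) = 0.7·0.111327 + 0.2·0.418919 + 0.1·0.352244 = 0.196937.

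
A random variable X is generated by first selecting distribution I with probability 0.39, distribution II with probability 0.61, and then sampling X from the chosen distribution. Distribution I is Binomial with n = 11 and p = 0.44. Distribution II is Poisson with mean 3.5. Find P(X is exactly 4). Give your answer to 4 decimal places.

Conditional on each component, P(X = 4): I: 0.213619; II: 0.188812.
By total probability, P(X = 4) = 0.39·0.213619 + 0.61·0.188812 = 0.198487.

0.1985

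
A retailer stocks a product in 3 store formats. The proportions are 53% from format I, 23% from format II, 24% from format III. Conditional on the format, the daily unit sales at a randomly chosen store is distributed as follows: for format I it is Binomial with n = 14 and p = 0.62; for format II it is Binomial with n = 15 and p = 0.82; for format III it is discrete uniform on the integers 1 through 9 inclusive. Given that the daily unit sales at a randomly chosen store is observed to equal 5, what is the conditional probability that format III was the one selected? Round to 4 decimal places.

0.6240

Likelihoods P(X=5 | ·): I: 0.0303023; II: 3.97511e-05; III: 0.111111.
Posterior ∝ prior × likelihood. Numerator for III: 0.24·0.111111 = 0.0266667.
Normalizing constant: 0.53·0.0303023 + 0.23·3.97511e-05 + 0.24·0.111111 = 0.042736.
P(III | observation) = 0.0266667 / 0.042736 = 0.623986.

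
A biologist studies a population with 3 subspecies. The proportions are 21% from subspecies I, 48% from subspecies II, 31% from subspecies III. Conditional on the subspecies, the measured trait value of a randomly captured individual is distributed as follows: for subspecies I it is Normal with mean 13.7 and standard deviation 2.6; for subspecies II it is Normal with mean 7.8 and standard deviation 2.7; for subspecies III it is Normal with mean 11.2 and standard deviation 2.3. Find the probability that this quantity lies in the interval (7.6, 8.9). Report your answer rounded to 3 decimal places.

0.126

Conditional on each subspecies, P(7.6 < X < 8.9): I: 0.0229508; II: 0.18767; III: 0.0998893.
By total probability, P(7.6 < X < 8.9) = 0.21·0.0229508 + 0.48·0.18767 + 0.31·0.0998893 = 0.125867.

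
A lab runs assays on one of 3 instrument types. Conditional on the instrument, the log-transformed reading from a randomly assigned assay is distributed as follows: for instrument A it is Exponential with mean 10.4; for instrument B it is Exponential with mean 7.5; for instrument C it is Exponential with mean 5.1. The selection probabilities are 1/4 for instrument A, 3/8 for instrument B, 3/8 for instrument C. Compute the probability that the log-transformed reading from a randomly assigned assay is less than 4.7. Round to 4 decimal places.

Conditional on each instrument, P(X < 4.7): A: 0.363597; B: 0.46563; C: 0.602106.
By total probability, P(X < 4.7) = 0.25·0.363597 + 0.375·0.46563 + 0.375·0.602106 = 0.4913.

0.4913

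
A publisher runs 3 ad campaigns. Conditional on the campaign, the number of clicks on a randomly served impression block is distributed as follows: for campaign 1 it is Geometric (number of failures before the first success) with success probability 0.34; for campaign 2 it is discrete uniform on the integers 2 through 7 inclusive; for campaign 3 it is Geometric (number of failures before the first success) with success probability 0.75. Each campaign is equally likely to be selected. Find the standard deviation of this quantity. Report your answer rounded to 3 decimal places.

2.443

Per component, 1: μ=1.94118, E[X²]=9.47751; 2: μ=4.5, E[X²]=23.1667; 3: μ=0.333333, E[X²]=0.555556.
E[X] = 0.333333·1.94118 + 0.333333·4.5 + 0.333333·0.333333 = 2.25817.
E[X²] = 0.333333·9.47751 + 0.333333·23.1667 + 0.333333·0.555556 = 11.0666.
Var(X) = E[X²] − (E[X])² = 11.0666 − 5.09933 = 5.96725.
SD(X) = √5.96725 = 2.44279.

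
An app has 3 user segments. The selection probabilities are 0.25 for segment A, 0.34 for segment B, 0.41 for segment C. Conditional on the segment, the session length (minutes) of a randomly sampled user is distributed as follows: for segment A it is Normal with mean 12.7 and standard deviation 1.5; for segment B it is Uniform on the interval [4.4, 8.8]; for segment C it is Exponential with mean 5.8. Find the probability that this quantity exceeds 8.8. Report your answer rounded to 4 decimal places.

Conditional on each segment, P(X > 8.8): A: 0.995339; B: 0; C: 0.219316.
By total probability, P(X > 8.8) = 0.25·0.995339 + 0.34·0 + 0.41·0.219316 = 0.338754.

0.3388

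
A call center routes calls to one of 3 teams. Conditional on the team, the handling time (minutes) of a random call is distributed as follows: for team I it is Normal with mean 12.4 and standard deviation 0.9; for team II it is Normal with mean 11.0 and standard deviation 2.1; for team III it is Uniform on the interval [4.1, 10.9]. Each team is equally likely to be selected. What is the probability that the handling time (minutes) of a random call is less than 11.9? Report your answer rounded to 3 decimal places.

Conditional on each team, P(X < 11.9): I: 0.289257; II: 0.665882; III: 1.
By total probability, P(X < 11.9) = 0.333333·0.289257 + 0.333333·0.665882 + 0.333333·1 = 0.651713.

0.652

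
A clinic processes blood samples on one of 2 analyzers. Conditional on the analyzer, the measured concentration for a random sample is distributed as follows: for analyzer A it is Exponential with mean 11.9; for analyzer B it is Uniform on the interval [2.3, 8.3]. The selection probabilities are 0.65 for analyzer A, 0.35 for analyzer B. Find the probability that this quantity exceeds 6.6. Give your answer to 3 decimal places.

Conditional on each analyzer, P(X > 6.6): A: 0.574289; B: 0.283333.
By total probability, P(X > 6.6) = 0.65·0.574289 + 0.35·0.283333 = 0.472455.

0.472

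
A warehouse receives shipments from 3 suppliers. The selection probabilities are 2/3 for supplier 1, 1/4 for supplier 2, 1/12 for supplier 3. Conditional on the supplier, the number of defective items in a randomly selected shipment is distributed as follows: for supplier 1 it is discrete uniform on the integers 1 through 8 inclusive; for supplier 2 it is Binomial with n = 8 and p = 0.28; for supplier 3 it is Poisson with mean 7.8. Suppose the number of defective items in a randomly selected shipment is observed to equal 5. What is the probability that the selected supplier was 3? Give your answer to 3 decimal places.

Likelihoods P(X=5 | ·): 1: 0.125; 2: 0.0359729; 3: 0.0985814.
Posterior ∝ prior × likelihood. Numerator for 3: 0.0833333·0.0985814 = 0.00821511.
Normalizing constant: 0.666667·0.125 + 0.25·0.0359729 + 0.0833333·0.0985814 = 0.100542.
P(3 | observation) = 0.00821511 / 0.100542 = 0.0817085.

0.082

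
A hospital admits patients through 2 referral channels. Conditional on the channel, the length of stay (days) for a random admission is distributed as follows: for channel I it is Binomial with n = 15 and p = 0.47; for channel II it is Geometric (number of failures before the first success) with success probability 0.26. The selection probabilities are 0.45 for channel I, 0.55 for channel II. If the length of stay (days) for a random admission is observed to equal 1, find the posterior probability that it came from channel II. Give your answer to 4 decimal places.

0.9959

Likelihoods P(X=1 | ·): I: 0.000972862; II: 0.1924.
Posterior ∝ prior × likelihood. Numerator for II: 0.55·0.1924 = 0.10582.
Normalizing constant: 0.45·0.000972862 + 0.55·0.1924 = 0.106258.
P(II | observation) = 0.10582 / 0.106258 = 0.99588.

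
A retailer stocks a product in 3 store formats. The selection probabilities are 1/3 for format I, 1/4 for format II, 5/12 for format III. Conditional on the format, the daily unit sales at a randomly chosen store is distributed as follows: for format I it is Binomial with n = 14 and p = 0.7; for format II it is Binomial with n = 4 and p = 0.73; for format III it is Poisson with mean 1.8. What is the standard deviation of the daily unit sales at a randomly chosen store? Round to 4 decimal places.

Per component, I: μ=9.8, E[X²]=98.98; II: μ=2.92, E[X²]=9.3148; III: μ=1.8, E[X²]=5.04.
E[X] = 0.333333·9.8 + 0.25·2.92 + 0.416667·1.8 = 4.74667.
E[X²] = 0.333333·98.98 + 0.25·9.3148 + 0.416667·5.04 = 37.422.
Var(X) = E[X²] − (E[X])² = 37.422 − 22.5308 = 14.8912.
SD(X) = √14.8912 = 3.85891.

3.8589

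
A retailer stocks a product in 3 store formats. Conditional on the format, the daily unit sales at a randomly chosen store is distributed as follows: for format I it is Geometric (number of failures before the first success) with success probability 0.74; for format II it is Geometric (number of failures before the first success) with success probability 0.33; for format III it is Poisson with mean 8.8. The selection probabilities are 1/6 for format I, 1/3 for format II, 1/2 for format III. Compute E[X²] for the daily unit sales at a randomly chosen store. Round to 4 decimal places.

For each component E[X²] = Var + (mean)², giving I: 0.598247; II: 10.2746; III: 86.24.
Overall E[X²] = 0.166667·0.598247 + 0.333333·10.2746 + 0.5·86.24 = 46.6446.

46.6446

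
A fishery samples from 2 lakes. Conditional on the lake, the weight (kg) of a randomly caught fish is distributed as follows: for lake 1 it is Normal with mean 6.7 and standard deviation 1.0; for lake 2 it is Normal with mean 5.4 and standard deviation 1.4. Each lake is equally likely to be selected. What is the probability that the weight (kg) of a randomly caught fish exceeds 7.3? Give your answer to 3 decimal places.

0.181

Conditional on each lake, P(X > 7.3): 1: 0.274253; 2: 0.0873679.
By total probability, P(X > 7.3) = 0.5·0.274253 + 0.5·0.0873679 = 0.180811.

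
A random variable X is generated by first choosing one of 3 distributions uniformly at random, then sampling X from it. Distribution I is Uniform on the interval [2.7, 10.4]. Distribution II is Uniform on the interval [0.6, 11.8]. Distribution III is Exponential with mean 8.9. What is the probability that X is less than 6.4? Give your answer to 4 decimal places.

Conditional on each component, P(X < 6.4): I: 0.480519; II: 0.517857; III: 0.51281.
By total probability, P(X < 6.4) = 0.333333·0.480519 + 0.333333·0.517857 + 0.333333·0.51281 = 0.503729.

0.5037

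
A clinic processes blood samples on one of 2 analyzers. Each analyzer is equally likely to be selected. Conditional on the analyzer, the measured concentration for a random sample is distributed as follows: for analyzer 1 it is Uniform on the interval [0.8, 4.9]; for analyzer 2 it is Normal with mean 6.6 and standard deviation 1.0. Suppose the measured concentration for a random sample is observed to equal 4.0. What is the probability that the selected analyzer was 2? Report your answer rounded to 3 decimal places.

Likelihoods f(4.0 | ·): 1: 0.243902; 2: 0.013583.
Posterior ∝ prior × likelihood. Numerator for 2: 0.5·0.013583 = 0.00679148.
Normalizing constant: 0.5·0.243902 + 0.5·0.013583 = 0.128743.
P(2 | observation) = 0.00679148 / 0.128743 = 0.0527524.

0.053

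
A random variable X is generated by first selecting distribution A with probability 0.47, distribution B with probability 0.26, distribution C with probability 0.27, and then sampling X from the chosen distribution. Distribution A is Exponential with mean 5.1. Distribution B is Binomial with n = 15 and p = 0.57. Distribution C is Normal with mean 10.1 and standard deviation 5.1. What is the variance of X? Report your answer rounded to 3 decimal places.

24.999

Per component, A: μ=5.1, E[X²]=52.02; B: μ=8.55, E[X²]=76.779; C: μ=10.1, E[X²]=128.02.
E[X] = 0.47·5.1 + 0.26·8.55 + 0.27·10.1 = 7.347.
E[X²] = 0.47·52.02 + 0.26·76.779 + 0.27·128.02 = 78.9773.
Var(X) = E[X²] − (E[X])² = 78.9773 − 53.9784 = 24.9989.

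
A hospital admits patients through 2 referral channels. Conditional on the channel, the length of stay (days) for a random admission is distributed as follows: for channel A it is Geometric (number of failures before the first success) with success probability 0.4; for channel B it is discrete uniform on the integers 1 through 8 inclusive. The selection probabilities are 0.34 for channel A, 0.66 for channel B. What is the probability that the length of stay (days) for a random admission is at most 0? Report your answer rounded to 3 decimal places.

Conditional on each channel, P(X ≤ 0): A: 0.4; B: 0.
By total probability, P(X ≤ 0) = 0.34·0.4 + 0.66·0 = 0.136.

0.136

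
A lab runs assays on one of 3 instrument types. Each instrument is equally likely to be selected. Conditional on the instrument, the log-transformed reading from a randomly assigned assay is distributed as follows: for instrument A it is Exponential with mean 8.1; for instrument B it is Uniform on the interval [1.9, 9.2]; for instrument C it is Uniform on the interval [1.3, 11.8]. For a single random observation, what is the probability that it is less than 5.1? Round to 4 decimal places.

Conditional on each instrument, P(X < 5.1): A: 0.467211; B: 0.438356; C: 0.361905.
By total probability, P(X < 5.1) = 0.333333·0.467211 + 0.333333·0.438356 + 0.333333·0.361905 = 0.422491.

0.4225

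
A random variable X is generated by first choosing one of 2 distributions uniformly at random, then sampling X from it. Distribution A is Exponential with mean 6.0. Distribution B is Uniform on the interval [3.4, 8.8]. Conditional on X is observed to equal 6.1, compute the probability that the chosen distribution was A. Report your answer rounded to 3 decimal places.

Likelihoods f(6.1 | ·): A: 0.0602998; B: 0.185185.
Posterior ∝ prior × likelihood. Numerator for A: 0.5·0.0602998 = 0.0301499.
Normalizing constant: 0.5·0.0602998 + 0.5·0.185185 = 0.122743.
P(A | observation) = 0.0301499 / 0.122743 = 0.245635.

0.246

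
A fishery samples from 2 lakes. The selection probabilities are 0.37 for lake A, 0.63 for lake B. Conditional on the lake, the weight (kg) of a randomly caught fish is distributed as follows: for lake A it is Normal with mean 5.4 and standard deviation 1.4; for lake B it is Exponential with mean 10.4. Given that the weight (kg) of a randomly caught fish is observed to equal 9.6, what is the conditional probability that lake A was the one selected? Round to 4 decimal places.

Likelihoods f(9.6 | ·): A: 0.00316561; B: 0.0382014.
Posterior ∝ prior × likelihood. Numerator for A: 0.37·0.00316561 = 0.00117127.
Normalizing constant: 0.37·0.00316561 + 0.63·0.0382014 = 0.0252382.
P(A | observation) = 0.00117127 / 0.0252382 = 0.0464088.

0.0464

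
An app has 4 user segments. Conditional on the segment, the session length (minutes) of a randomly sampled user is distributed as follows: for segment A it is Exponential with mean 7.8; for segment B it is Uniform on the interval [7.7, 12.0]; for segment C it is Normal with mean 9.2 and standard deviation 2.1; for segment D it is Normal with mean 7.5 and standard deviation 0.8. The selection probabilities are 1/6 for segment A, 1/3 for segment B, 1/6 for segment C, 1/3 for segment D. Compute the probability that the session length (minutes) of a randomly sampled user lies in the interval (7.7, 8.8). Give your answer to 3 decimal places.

0.241

Conditional on each segment, P(7.7 < X < 8.8): A: 0.0490126; B: 0.255814; C: 0.186943; D: 0.349212.
By total probability, P(7.7 < X < 8.8) = 0.166667·0.0490126 + 0.333333·0.255814 + 0.166667·0.186943 + 0.333333·0.349212 = 0.241001.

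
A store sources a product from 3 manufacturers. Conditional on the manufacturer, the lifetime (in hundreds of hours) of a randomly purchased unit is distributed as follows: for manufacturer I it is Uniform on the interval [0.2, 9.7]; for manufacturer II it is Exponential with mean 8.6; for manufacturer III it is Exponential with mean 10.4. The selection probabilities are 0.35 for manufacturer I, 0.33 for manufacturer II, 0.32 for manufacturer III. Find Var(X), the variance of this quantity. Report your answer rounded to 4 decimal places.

66.8579

Per component, I: μ=4.95, E[X²]=32.0233; II: μ=8.6, E[X²]=147.92; III: μ=10.4, E[X²]=216.32.
E[X] = 0.35·4.95 + 0.33·8.6 + 0.32·10.4 = 7.8985.
E[X²] = 0.35·32.0233 + 0.33·147.92 + 0.32·216.32 = 129.244.
Var(X) = E[X²] − (E[X])² = 129.244 − 62.3863 = 66.8579.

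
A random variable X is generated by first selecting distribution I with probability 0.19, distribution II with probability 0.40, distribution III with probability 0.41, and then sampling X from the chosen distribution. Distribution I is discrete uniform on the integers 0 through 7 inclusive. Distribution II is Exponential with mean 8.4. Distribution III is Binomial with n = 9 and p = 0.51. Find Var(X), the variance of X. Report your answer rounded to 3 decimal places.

34.442

Per component, I: μ=3.5, E[X²]=17.5; II: μ=8.4, E[X²]=141.12; III: μ=4.59, E[X²]=23.3172.
E[X] = 0.19·3.5 + 0.4·8.4 + 0.41·4.59 = 5.9069.
E[X²] = 0.19·17.5 + 0.4·141.12 + 0.41·23.3172 = 69.3331.
Var(X) = E[X²] − (E[X])² = 69.3331 − 34.8915 = 34.4416.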